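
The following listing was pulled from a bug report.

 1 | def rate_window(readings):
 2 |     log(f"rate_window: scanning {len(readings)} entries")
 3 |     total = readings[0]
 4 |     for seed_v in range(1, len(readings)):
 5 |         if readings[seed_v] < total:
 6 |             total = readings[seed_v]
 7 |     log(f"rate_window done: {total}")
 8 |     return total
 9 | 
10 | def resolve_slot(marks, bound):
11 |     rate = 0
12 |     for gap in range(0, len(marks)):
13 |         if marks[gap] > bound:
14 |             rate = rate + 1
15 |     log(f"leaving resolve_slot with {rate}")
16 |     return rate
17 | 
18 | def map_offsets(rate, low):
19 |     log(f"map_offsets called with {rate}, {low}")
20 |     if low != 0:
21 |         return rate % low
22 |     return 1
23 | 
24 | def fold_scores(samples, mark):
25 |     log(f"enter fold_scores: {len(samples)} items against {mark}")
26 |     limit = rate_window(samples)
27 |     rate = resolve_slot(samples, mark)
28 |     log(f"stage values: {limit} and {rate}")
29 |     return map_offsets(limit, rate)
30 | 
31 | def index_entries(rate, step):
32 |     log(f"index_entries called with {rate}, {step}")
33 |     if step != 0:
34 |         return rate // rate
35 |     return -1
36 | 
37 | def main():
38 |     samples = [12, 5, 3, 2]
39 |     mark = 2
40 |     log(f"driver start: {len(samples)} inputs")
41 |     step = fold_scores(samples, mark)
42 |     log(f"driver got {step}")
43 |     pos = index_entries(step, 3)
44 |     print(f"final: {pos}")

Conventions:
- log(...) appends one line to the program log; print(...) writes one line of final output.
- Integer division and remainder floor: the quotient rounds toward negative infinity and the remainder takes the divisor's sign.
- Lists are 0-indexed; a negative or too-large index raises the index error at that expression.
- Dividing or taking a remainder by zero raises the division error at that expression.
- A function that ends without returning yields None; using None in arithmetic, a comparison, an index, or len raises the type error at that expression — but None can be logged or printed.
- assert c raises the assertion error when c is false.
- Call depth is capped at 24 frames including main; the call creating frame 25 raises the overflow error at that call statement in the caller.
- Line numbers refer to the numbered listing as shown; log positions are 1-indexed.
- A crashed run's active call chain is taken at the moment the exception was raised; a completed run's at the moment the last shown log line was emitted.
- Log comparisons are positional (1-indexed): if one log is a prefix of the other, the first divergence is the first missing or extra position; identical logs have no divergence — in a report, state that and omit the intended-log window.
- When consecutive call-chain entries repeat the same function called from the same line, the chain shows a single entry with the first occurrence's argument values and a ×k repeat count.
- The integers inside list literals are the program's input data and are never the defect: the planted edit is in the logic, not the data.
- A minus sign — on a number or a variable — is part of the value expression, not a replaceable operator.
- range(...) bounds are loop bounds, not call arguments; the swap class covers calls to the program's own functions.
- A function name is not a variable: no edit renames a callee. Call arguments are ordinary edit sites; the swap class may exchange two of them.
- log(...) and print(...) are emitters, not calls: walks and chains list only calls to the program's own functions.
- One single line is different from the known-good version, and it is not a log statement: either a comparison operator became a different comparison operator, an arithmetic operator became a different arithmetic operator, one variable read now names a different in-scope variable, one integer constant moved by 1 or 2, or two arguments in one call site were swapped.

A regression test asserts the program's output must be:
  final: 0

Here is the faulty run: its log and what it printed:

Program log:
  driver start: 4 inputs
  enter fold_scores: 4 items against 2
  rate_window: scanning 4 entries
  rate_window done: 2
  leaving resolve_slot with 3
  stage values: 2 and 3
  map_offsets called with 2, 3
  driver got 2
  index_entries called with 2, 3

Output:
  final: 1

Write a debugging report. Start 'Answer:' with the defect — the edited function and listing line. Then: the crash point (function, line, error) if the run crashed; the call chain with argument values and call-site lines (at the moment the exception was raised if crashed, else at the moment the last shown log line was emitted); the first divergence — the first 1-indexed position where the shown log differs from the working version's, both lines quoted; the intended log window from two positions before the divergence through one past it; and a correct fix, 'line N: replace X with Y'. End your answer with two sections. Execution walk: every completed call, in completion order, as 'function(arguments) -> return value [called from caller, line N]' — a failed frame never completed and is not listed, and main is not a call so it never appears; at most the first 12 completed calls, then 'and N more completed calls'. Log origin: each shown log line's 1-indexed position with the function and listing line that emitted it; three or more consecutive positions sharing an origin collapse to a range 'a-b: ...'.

Answer: the defect is in index_entries at line 34.
Key observation: Every logged value matches the working version; the printed result is what differs.
Call chain: main -> index_entries(2, 3) (called at line 43).
First divergence: none (the log streams are identical).
Execution walk:
  rate_window([12, 5, 3, 2]) -> 2  [called from fold_scores, line 26]
  resolve_slot([12, 5, 3, 2], 2) -> 3  [called from fold_scores, line 27]
  map_offsets(2, 3) -> 2  [called from fold_scores, line 29]
  fold_scores([12, 5, 3, 2], 2) -> 2  [called from main, line 41]
  index_entries(2, 3) -> 1  [called from main, line 43]
Log origins:
  1: from main, line 40
  2: from fold_scores, line 25
  3: from rate_window, line 2
  4: from rate_window, line 7
  5: from resolve_slot, line 15
  6: from fold_scores, line 28
  7: from map_offsets, line 19
  8: from main, line 42
  9: from index_entries, line 32
A correct fix: line 34: replace `rate // rate` with `rate // step`.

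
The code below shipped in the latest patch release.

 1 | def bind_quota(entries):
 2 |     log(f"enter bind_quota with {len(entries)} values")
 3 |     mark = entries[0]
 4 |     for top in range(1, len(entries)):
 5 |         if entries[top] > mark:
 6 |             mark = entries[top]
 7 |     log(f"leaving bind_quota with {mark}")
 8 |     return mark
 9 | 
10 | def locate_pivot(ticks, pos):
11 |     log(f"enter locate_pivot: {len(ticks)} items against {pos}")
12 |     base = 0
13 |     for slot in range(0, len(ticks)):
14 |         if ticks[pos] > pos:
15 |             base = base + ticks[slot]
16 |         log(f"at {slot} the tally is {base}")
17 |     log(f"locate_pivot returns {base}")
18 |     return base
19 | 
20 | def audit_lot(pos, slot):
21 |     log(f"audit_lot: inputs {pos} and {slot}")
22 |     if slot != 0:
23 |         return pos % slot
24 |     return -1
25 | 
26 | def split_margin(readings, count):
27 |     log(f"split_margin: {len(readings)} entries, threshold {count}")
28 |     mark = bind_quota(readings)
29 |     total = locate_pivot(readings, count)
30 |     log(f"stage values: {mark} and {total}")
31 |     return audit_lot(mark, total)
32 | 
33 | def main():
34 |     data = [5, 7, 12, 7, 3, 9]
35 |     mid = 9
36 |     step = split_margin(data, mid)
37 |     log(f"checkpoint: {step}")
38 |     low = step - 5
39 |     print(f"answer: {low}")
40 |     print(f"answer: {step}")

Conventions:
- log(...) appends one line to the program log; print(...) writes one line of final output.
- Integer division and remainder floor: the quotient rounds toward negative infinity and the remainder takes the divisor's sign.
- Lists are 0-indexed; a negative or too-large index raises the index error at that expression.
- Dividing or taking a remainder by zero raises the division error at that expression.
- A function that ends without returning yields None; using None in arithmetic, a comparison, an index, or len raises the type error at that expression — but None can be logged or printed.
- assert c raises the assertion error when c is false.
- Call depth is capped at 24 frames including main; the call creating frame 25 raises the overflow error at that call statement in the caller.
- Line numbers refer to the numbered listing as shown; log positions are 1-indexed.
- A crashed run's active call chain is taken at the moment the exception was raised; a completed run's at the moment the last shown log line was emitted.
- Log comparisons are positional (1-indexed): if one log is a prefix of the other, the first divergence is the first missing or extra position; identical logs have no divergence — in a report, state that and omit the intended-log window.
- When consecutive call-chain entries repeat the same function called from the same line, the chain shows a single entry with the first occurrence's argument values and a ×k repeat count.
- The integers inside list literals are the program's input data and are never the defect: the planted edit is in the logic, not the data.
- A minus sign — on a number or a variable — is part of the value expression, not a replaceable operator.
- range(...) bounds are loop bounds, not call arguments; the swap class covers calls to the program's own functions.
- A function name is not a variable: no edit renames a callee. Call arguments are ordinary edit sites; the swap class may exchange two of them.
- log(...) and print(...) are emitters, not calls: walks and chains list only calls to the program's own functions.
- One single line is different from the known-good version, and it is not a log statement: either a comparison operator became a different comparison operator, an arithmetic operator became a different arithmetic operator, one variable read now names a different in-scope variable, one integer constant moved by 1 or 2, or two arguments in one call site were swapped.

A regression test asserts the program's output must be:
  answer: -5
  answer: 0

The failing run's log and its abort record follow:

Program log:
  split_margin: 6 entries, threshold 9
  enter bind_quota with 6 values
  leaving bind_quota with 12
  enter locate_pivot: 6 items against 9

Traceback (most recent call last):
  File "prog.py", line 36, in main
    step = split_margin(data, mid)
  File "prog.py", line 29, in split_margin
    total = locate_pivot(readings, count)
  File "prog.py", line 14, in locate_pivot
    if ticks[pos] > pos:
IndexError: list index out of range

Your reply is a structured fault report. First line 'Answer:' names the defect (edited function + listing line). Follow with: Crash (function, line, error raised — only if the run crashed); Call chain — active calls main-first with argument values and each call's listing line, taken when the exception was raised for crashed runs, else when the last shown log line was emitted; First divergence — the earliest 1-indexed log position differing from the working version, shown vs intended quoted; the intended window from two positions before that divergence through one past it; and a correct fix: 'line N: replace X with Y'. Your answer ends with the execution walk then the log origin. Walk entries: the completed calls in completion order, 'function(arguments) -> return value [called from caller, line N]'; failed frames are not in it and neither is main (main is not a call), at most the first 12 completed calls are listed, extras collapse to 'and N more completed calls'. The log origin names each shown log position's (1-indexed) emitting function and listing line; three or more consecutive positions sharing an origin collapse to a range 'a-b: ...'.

Answer: the defect is in locate_pivot at line 14.
Core observation: After 4 matching log lines the faulty run goes silent, while the working version continues with 'at 0 the tally is 0'.
Crash: locate_pivot, line 14, IndexError.
Call chain: main -> split_margin([5, 7, 12, 7, 3, 9], 9) (called at line 36) -> locate_pivot([5, 7, 12, 7, 3, 9], 9) (called at line 29).
First divergence: position 5 — the faulty run's log ends after 4 lines; the working version continues with 'at 0 the tally is 0'.
Intended log window:
  3: leaving bind_quota with 12
  4: enter locate_pivot: 6 items against 9
  5: at 0 the tally is 0
  6: at 1 the tally is 0
Execution walk:
  bind_quota([5, 7, 12, 7, 3, 9]) -> 12  [called from split_margin, line 28]
Log origins:
  1: from split_margin, line 27
  2: from bind_quota, line 2
  3: from bind_quota, line 7
  4: from locate_pivot, line 11
A correct fix: line 14: replace `ticks[pos]` with `ticks[slot]`.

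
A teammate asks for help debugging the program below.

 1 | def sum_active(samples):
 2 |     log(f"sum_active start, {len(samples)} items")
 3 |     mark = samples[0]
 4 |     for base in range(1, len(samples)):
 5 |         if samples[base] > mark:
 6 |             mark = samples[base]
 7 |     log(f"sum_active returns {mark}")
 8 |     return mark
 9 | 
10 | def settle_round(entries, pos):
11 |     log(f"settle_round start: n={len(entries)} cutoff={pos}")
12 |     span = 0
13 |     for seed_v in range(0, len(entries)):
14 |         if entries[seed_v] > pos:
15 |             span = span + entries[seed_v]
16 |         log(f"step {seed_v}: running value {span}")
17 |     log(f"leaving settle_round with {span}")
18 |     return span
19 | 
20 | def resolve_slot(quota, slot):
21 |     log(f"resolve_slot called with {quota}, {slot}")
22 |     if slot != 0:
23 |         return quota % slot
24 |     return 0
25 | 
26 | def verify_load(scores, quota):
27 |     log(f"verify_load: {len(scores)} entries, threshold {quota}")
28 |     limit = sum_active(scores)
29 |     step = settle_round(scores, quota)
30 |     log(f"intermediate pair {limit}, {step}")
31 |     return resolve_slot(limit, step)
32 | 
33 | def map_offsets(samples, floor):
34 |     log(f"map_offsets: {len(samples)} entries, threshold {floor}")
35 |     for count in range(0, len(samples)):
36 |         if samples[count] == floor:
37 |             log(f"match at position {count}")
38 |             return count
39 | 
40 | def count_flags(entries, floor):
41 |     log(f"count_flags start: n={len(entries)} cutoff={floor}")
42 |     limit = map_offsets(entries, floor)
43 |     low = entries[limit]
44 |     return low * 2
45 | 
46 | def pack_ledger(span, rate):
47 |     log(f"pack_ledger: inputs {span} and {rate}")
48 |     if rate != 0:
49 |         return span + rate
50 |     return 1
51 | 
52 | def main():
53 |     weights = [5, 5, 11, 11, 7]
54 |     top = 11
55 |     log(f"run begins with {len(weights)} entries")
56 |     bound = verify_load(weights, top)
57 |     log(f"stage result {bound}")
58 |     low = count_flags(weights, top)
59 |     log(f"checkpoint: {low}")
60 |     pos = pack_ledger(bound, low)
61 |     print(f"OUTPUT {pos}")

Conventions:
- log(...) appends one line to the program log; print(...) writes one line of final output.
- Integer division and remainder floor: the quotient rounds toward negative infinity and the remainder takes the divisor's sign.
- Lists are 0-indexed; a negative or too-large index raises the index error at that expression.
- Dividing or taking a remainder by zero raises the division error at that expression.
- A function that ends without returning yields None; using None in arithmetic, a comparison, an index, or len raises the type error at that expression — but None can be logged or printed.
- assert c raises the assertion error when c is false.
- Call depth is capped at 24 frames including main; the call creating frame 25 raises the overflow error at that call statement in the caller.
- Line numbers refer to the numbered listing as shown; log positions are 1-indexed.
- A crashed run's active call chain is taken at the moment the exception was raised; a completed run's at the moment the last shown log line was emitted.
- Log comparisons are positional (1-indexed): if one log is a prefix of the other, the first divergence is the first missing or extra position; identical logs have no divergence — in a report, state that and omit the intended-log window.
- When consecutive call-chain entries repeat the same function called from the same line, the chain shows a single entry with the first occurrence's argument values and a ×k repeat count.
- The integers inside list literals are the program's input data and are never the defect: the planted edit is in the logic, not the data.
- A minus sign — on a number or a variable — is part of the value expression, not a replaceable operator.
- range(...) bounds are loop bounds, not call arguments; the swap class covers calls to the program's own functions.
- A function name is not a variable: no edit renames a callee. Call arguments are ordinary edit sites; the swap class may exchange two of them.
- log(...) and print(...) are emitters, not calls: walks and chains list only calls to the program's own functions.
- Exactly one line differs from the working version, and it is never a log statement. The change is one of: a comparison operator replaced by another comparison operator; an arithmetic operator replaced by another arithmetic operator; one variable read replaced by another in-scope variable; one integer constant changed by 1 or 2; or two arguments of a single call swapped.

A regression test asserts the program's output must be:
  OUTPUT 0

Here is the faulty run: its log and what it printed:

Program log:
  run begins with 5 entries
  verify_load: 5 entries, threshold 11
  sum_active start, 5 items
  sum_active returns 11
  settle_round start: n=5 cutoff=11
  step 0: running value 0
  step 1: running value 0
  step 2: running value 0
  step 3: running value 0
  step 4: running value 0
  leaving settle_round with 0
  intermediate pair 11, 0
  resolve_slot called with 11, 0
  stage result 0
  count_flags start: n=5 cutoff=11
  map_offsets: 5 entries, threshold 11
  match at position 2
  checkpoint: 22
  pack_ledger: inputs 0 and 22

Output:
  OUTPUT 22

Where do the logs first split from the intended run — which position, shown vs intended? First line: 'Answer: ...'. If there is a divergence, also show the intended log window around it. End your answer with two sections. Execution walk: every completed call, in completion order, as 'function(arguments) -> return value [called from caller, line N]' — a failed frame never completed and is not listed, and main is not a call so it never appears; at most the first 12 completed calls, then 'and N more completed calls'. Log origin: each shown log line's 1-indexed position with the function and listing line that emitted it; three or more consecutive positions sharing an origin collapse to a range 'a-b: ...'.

Answer: none (the log streams are identical).
Execution walk:
  sum_active([5, 5, 11, 11, 7]) -> 11  [called from verify_load, line 28]
  settle_round([5, 5, 11, 11, 7], 11) -> 0  [called from verify_load, line 29]
  resolve_slot(11, 0) -> 0  [called from verify_load, line 31]
  verify_load([5, 5, 11, 11, 7], 11) -> 0  [called from main, line 56]
  map_offsets([5, 5, 11, 11, 7], 11) -> 2  [called from count_flags, line 42]
  count_flags([5, 5, 11, 11, 7], 11) -> 22  [called from main, line 58]
  pack_ledger(0, 22) -> 22  [called from main, line 60]
Log origin:
  1 — main, line 55
  2 — verify_load, line 27
  3 — sum_active, line 2
  4 — sum_active, line 7
  5 — settle_round, line 11
  6-10 — settle_round, line 16
  11 — settle_round, line 17
  12 — verify_load, line 30
  13 — resolve_slot, line 21
  14 — main, line 57
  15 — count_flags, line 41
  16 — map_offsets, line 34
  17 — map_offsets, line 37
  18 — main, line 59
  19 — pack_ledger, line 47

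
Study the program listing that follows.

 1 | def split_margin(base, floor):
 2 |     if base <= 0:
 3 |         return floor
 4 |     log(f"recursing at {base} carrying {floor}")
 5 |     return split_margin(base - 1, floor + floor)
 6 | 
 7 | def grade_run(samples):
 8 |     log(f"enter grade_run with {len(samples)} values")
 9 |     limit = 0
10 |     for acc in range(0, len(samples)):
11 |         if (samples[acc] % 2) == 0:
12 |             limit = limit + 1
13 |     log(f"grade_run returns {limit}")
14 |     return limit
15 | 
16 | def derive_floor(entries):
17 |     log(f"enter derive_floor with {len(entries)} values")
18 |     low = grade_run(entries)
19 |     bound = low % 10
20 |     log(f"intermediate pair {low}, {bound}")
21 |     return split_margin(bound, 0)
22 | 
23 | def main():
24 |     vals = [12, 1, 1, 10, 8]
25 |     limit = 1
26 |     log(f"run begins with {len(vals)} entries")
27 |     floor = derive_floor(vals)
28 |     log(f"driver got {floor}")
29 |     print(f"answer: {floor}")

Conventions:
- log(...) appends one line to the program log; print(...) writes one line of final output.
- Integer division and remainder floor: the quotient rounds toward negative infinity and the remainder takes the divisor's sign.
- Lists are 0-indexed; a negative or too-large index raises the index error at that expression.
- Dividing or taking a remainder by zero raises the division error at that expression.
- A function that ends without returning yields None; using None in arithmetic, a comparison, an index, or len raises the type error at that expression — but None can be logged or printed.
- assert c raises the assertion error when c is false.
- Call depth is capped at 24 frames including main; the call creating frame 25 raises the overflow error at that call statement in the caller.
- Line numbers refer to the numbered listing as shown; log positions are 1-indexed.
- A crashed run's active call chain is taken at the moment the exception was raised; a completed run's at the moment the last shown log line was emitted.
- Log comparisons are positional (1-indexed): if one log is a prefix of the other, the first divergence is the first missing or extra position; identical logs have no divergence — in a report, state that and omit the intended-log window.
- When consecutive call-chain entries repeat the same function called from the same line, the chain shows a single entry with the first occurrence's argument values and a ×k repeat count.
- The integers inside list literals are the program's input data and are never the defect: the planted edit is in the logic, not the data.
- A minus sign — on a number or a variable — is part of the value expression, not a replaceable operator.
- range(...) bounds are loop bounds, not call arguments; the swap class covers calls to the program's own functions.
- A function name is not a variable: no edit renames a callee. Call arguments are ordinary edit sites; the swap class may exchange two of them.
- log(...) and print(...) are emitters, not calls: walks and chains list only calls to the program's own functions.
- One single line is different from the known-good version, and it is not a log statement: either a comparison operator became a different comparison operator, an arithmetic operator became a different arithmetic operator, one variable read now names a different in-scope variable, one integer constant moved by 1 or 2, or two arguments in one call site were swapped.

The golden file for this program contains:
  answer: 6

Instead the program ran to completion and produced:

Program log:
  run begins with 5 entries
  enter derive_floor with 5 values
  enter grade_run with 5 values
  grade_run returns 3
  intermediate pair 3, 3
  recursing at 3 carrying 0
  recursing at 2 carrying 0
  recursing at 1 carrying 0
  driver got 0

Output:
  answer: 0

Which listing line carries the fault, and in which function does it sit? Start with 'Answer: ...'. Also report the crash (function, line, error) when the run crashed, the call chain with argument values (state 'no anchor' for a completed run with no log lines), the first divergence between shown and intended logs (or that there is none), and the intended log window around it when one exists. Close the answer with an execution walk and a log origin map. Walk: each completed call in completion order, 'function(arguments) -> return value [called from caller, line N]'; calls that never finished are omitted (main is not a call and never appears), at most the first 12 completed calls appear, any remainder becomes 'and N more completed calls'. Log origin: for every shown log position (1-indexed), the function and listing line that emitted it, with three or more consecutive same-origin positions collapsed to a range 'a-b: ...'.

Answer: the defect is in split_margin at line 5.
Key fact: Position 7 is the first bad log line: 'recursing at 2 carrying 0' should read 'recursing at 2 carrying 3'.
Call chain: main.
First divergence: position 7 — shown 'recursing at 2 carrying 0', intended 'recursing at 2 carrying 3'.
Intended log window:
  5: intermediate pair 3, 3
  6: recursing at 3 carrying 0
  7: recursing at 2 carrying 3
  8: recursing at 1 carrying 5
Execution walk:
  grade_run([12, 1, 1, 10, 8]) -> 3  [called from derive_floor, line 18]
  split_margin(0, 0) -> 0  [called from split_margin, line 5]
  split_margin(1, 0) -> 0  [called from split_margin, line 5]
  split_margin(2, 0) -> 0  [called from split_margin, line 5]
  split_margin(3, 0) -> 0  [called from derive_floor, line 21]
  derive_floor([12, 1, 1, 10, 8]) -> 0  [called from main, line 27]
Log origin:
  1: emitted by main (line 26)
  2: emitted by derive_floor (line 17)
  3: emitted by grade_run (line 8)
  4: emitted by grade_run (line 13)
  5: emitted by derive_floor (line 20)
  6-8: emitted by split_margin (line 4)
  9: emitted by main (line 28)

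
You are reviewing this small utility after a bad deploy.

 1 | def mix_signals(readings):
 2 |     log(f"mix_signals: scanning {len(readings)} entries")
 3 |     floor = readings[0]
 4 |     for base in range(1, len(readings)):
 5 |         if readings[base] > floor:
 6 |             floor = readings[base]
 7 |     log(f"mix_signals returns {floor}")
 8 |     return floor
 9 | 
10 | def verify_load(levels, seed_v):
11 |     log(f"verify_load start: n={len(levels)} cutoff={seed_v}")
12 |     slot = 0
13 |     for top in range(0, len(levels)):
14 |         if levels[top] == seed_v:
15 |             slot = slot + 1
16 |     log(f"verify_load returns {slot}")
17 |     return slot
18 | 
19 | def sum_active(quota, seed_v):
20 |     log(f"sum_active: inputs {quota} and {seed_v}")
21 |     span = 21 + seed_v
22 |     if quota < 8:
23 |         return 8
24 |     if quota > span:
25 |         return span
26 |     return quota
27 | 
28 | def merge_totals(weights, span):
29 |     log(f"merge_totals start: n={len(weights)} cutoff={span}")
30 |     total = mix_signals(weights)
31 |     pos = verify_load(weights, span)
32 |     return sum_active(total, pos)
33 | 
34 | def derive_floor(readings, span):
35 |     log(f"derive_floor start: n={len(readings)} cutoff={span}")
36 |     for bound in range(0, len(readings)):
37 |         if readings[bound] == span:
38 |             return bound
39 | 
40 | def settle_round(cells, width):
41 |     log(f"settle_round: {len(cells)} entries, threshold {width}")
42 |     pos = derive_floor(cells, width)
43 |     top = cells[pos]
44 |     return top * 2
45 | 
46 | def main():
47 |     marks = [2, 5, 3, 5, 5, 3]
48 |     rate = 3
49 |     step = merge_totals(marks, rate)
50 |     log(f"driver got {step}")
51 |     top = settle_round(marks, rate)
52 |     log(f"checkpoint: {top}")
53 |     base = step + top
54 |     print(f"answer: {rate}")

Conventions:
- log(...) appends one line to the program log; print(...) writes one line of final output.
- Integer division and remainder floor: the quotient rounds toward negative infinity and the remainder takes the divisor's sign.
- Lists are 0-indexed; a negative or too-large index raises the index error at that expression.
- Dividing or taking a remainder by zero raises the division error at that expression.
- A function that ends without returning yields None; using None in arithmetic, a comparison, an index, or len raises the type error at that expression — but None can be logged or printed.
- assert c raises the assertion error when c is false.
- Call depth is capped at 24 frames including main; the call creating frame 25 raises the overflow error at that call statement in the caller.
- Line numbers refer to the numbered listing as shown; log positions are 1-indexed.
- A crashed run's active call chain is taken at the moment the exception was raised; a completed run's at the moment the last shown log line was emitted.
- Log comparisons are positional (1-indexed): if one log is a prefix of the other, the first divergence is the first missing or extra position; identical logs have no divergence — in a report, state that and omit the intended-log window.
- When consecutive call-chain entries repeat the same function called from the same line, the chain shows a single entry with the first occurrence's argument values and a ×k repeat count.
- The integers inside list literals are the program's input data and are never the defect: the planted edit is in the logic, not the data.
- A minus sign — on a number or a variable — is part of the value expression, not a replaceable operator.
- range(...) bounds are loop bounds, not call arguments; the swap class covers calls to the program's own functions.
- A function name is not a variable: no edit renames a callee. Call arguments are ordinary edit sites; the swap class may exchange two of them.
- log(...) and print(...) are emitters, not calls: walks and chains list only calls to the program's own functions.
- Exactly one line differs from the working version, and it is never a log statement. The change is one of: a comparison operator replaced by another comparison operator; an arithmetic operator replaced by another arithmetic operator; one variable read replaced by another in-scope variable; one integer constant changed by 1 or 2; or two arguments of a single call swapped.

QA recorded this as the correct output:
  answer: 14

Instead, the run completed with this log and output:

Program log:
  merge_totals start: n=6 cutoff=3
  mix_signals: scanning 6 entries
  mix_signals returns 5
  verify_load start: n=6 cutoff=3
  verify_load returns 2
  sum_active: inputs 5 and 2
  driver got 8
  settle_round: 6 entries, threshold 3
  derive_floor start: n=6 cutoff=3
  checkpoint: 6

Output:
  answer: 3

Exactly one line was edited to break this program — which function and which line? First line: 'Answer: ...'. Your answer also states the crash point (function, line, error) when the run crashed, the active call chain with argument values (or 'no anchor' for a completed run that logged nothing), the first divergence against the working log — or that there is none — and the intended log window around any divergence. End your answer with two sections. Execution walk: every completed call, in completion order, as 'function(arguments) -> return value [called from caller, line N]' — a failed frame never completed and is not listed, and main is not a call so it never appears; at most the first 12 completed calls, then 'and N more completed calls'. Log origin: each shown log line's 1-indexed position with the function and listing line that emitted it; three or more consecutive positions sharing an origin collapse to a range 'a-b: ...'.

Answer: the defect is in main at line 54.
The tell: Log streams are identical — the defect surfaces only in the printed output.
Call chain: main.
First divergence: none; the two logs match at every position.
Execution walk:
  mix_signals([2, 5, 3, 5, 5, 3]) -> 5  [called from merge_totals, line 30]
  verify_load([2, 5, 3, 5, 5, 3], 3) -> 2  [called from merge_totals, line 31]
  sum_active(5, 2) -> 8  [called from merge_totals, line 32]
  merge_totals([2, 5, 3, 5, 5, 3], 3) -> 8  [called from main, line 49]
  derive_floor([2, 5, 3, 5, 5, 3], 3) -> 2  [called from settle_round, line 42]
  settle_round([2, 5, 3, 5, 5, 3], 3) -> 6  [called from main, line 51]
Log origins:
  1: logged in merge_totals at line 29
  2: logged in mix_signals at line 2
  3: logged in mix_signals at line 7
  4: logged in verify_load at line 11
  5: logged in verify_load at line 16
  6: logged in sum_active at line 20
  7: logged in main at line 50
  8: logged in settle_round at line 41
  9: logged in derive_floor at line 35
  10: logged in main at line 52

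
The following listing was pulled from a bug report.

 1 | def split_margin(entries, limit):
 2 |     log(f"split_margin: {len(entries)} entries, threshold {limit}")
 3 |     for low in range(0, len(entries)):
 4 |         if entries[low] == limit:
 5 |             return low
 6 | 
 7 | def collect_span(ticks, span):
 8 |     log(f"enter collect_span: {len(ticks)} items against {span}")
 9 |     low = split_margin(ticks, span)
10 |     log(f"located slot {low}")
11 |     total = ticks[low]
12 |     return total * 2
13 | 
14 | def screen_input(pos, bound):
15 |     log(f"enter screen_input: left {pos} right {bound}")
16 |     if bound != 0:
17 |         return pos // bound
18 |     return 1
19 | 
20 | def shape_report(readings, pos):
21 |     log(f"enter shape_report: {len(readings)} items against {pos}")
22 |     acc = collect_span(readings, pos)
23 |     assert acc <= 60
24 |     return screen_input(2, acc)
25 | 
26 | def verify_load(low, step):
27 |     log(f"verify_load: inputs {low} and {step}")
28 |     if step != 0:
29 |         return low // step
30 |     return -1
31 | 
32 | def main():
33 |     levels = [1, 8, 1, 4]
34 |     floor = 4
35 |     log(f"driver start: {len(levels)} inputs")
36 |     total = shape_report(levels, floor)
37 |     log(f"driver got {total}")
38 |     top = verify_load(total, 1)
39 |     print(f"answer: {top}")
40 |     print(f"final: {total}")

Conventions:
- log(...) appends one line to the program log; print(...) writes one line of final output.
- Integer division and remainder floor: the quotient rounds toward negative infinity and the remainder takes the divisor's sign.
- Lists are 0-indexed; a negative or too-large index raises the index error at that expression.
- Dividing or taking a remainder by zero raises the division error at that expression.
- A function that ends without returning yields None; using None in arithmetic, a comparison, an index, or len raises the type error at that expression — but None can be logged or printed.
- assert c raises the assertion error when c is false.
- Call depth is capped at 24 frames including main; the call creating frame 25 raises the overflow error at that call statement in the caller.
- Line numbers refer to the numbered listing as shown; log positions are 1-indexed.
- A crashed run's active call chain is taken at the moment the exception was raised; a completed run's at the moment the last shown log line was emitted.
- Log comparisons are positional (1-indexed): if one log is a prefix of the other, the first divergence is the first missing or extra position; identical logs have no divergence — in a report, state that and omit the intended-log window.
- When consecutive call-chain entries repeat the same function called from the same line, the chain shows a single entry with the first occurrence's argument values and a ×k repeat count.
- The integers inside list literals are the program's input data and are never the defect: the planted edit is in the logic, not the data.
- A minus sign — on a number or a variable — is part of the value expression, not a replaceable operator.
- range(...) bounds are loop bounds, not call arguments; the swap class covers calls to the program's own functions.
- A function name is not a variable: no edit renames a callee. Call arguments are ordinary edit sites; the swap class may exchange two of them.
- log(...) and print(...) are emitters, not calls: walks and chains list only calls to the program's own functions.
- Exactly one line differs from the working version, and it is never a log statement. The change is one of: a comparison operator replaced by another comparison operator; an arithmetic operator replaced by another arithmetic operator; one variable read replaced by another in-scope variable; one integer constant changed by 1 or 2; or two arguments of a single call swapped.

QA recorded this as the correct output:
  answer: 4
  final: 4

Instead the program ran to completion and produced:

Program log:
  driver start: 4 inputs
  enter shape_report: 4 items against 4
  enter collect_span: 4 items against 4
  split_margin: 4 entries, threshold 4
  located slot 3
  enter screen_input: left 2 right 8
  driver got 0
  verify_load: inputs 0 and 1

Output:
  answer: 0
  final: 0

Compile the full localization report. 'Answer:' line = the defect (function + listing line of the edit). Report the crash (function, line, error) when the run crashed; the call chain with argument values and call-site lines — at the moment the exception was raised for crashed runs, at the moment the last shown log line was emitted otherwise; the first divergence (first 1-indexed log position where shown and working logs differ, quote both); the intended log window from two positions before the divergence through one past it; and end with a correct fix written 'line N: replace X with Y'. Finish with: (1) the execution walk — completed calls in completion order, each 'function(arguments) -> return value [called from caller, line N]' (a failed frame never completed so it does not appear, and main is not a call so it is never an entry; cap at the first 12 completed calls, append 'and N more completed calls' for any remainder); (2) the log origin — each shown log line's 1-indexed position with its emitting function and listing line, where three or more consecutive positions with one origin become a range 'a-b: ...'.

Answer: the defect is in shape_report at line 24.
Key observation: Everything matches until log position 6, which reads 'enter screen_input: left 2 right 8' in place of 'enter screen_input: left 8 right 2'.
Call chain: main -> verify_load(0, 1) (called at line 38).
First divergence: position 6 — shown 'enter screen_input: left 2 right 8', intended 'enter screen_input: left 8 right 2'.
Intended log window:
  4: split_margin: 4 entries, threshold 4
  5: located slot 3
  6: enter screen_input: left 8 right 2
  7: driver got 4
Execution walk:
  split_margin([1, 8, 1, 4], 4) -> 3  [called from collect_span, line 9]
  collect_span([1, 8, 1, 4], 4) -> 8  [called from shape_report, line 22]
  screen_input(2, 8) -> 0  [called from shape_report, line 24]
  shape_report([1, 8, 1, 4], 4) -> 0  [called from main, line 36]
  verify_load(0, 1) -> 0  [called from main, line 38]
Origin of each log line:
  1: emitted by main (line 35)
  2: emitted by shape_report (line 21)
  3: emitted by collect_span (line 8)
  4: emitted by split_margin (line 2)
  5: emitted by collect_span (line 10)
  6: emitted by screen_input (line 15)
  7: emitted by main (line 37)
  8: emitted by verify_load (line 27)
A correct fix: line 24: replace `screen_input(2, acc)` with `screen_input(acc, 2)`.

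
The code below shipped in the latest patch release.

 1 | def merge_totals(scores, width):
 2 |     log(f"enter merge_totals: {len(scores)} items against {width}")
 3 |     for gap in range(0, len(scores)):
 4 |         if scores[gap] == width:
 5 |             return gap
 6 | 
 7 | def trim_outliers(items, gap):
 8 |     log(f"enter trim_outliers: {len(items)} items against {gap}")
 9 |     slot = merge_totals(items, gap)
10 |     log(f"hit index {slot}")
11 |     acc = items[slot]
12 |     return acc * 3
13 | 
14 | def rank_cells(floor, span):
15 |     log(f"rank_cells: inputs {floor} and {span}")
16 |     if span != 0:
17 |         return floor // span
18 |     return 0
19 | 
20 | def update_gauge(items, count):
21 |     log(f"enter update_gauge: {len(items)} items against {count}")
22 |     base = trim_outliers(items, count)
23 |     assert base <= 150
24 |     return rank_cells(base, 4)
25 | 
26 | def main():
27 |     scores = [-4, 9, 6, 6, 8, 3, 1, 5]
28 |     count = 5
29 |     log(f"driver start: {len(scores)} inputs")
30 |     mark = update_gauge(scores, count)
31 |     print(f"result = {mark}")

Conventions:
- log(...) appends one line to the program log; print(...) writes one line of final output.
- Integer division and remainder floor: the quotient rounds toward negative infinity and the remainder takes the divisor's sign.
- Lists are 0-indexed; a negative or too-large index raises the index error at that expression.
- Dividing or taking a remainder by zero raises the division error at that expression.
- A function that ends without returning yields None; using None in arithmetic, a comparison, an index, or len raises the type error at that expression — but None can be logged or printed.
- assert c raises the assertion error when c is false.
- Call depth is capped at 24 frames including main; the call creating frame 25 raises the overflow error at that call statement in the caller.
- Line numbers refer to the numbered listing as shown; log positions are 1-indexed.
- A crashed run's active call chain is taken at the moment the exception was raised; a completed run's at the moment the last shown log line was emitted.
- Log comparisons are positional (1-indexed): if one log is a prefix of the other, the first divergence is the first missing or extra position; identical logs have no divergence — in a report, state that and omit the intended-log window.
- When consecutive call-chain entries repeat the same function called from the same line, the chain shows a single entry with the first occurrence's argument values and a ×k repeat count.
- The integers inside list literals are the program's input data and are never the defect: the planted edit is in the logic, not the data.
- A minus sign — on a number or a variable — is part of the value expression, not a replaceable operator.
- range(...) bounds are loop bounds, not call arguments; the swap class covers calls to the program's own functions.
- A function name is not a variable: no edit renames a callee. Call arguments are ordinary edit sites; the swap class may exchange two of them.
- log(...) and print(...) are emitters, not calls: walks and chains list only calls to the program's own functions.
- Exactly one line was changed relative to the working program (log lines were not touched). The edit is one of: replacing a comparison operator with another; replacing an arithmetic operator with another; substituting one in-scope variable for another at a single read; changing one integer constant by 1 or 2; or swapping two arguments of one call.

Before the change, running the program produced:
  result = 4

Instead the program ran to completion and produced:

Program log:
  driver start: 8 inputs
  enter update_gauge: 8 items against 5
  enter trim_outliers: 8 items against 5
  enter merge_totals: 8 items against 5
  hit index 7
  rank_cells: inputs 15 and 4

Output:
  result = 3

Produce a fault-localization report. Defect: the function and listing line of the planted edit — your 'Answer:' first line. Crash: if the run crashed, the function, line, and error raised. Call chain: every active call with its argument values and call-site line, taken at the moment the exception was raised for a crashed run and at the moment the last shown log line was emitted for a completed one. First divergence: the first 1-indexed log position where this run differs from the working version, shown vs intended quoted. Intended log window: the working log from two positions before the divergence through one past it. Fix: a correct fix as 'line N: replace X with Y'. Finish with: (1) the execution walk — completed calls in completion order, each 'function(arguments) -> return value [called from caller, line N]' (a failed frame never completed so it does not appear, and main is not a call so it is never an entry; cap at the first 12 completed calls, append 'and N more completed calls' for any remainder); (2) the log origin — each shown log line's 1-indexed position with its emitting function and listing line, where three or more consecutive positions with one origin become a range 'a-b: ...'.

Answer: the defect is in main at line 28.
The tell: Position 2 is the first bad log line: 'enter update_gauge: 8 items against 5' should read 'enter update_gauge: 8 items against 6'.
Call chain: main -> update_gauge([-4, 9, 6, 6, 8, 3, 1, 5], 5) (called at line 30) -> rank_cells(15, 4) (called at line 24).
First divergence: at position 2 the run shows 'enter update_gauge: 8 items against 5' where the working version logs 'enter update_gauge: 8 items against 6'.
Intended log window:
  1: driver start: 8 inputs
  2: enter update_gauge: 8 items against 6
  3: enter trim_outliers: 8 items against 6
Execution walk:
  merge_totals([-4, 9, 6, 6, 8, 3, 1, 5], 5) -> 7  [called from trim_outliers, line 9]
  trim_outliers([-4, 9, 6, 6, 8, 3, 1, 5], 5) -> 15  [called from update_gauge, line 22]
  rank_cells(15, 4) -> 3  [called from update_gauge, line 24]
  update_gauge([-4, 9, 6, 6, 8, 3, 1, 5], 5) -> 3  [called from main, line 30]
Origin of each log line:
  1: emitted by main (line 29)
  2: emitted by update_gauge (line 21)
  3: emitted by trim_outliers (line 8)
  4: emitted by merge_totals (line 2)
  5: emitted by trim_outliers (line 10)
  6: emitted by rank_cells (line 15)
A correct fix: line 28: replace `5` with `6`.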